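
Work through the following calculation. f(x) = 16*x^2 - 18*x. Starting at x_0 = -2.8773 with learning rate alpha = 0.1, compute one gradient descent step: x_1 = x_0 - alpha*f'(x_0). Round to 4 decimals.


We compute the gradient at x_0 and apply the update.
f'(x) = 32*x - 18
f'(-2.8773) = 32*-2.8773 - 18 = -110.0736
x_1 = -2.8773 - 0.1*-110.0736 = 8.1301


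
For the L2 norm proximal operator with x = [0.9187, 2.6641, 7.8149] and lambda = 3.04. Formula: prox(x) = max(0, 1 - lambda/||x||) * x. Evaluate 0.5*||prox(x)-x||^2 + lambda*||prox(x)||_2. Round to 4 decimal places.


Step 1: Compute ||x||.
||x|| = 8.3075
Step 2: Compute scaling factor.
scale = max(0, 1 - 3.04/8.3075) = 0.6341
Step 3: prox(x) = [0.5825, 1.6892, 4.9551]
||prox(x)|| = 5.2675
Step 4: Proximal objective.
0.5*||prox-x||^2 = 4.6208
lambda*||prox|| = 16.0132
Total = 20.6339


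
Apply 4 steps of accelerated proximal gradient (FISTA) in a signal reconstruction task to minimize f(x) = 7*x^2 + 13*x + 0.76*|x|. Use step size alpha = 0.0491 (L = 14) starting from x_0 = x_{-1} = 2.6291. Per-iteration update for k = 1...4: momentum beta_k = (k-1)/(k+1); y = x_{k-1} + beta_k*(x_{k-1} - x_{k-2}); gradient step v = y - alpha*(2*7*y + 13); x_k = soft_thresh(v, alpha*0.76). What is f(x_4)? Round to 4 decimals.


FISTA on f(x) = 7*x^2 + 13*x + 0.76*|x|
L = 14, alpha = 0.0491
Iteration 1: beta = 0.0, y = 2.6291 + 0.0*(2.6291 - 2.6291) = 2.6291
  grad(y) = 49.8074, v = y - alpha*grad = 0.1836
  prox(v) = soft_thresh(0.1836, 0.0373) = 0.1462
Iteration 2: beta = 0.3333, y = 0.1462 + 0.3333*(0.1462 - 2.6291) = -0.6814
  grad(y) = 3.4607, v = y - alpha*grad = -0.8513
  prox(v) = soft_thresh(-0.8513, 0.0373) = -0.814
Iteration 3: beta = 0.5, y = -0.814 + 0.5*(-0.814 - 0.1462) = -1.2941
  grad(y) = -5.1173, v = y - alpha*grad = -1.0428
  prox(v) = soft_thresh(-1.0428, 0.0373) = -1.0055
Iteration 4: beta = 0.6, y = -1.0055 + 0.6*(-1.0055 + 0.814) = -1.1204
  grad(y) = -2.6861, v = y - alpha*grad = -0.9885
  prox(v) = soft_thresh(-0.9885, 0.0373) = -0.9512
f(x_4) = 7*(-0.9512)^2 + 13*(-0.9512) + 0.76*|-0.9512| = -5.3092


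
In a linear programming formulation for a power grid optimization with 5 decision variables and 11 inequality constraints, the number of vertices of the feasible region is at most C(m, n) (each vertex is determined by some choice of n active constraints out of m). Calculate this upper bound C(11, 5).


Each vertex corresponds to some choice of n active constraints out of m, so the number of vertices is at most C(m, n) = m! / (n!(m-n)!).
m = 11, n = 5
Numerator: 11 * 10 * 9 * 8 * 7
Denominator: 5! = 120
C(11, 5) = 462


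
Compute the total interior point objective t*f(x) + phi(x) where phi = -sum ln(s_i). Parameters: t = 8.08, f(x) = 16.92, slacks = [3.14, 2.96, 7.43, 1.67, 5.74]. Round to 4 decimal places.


Step 1: Compute log-barrier.
ln values: [1.1442, 1.0852, 2.0055, 0.5128, 1.7475]
phi = -(1.1442 + 1.0852 + 2.0055 + 0.5128 + 1.7475) = -6.4952
Step 2: Compute augmented objective.
t*f(x) = 8.08*16.92 = 136.7136
Total = 136.7136 - 6.4952 = 130.2184


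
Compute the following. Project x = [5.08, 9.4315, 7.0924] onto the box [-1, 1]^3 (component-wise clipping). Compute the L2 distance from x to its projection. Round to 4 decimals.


Project each component onto [-1, 1].
clip(5.08) = 1.0, clip(9.4315) = 1.0, clip(7.0924) = 1.0
Projection = [1.0, 1.0, 1.0]
Squared diffs: [16.6464, 71.0902, 37.1173]
Distance = sqrt(124.8539) = 11.1738


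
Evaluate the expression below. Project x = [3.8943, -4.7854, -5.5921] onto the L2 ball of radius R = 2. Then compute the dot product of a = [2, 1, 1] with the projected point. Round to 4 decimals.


Step 1: Compute ||x|| (intermediates to 6 decimals).
||x|| = sqrt(3.8943^2 + (-4.7854)^2 + (-5.5921)^2) = 8.326897
Step 2: Project.
Since ||x|| > R, scale = R/||x|| = 2/8.326897 = 0.240186, proj(x) = scale * x
proj(x) = [0.935356, -1.149386, -1.343144]
Step 3: Dot product.
a^T * proj(x) = 2*0.935356 + 1*(-1.149386) + 1*(-1.343144) = -0.6218


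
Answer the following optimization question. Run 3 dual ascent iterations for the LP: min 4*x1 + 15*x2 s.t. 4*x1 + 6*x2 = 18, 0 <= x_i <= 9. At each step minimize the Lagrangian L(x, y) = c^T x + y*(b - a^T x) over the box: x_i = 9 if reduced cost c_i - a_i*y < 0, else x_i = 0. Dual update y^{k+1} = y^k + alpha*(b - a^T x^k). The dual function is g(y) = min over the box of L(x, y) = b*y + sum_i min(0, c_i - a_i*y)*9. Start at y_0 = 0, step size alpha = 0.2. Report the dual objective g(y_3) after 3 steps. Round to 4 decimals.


Dual ascent for LP: min 4*x1 + 15*x2, 4*x1 + 6*x2 = 18, 0 <= x_i <= 9
Step 1: y^k = 0.0, reduced costs: (4.0, 15.0)
  x^k = (0.0, 0.0), subgradient = b - a^T x = 18.0
  y^{k+1} = 0.0 + 0.2*18.0 = 3.6
Step 2: y^k = 3.6, reduced costs: (-10.4, -6.6)
  x^k = (9.0, 9.0), subgradient = b - a^T x = -72.0
  y^{k+1} = 3.6 + 0.2*-72.0 = -10.8
Step 3: y^k = -10.8, reduced costs: (47.2, 79.8)
  x^k = (0.0, 0.0), subgradient = b - a^T x = 18.0
  y^{k+1} = -10.8 + 0.2*18.0 = -7.2
Dual objective at y_3 = -7.2: reduced costs (32.8, 58.2), box minimizer x = (0.0, 0.0)
g(y_3) = b*y + (c1 - a1*y)*x1 + (c2 - a2*y)*x2 = 18*(-7.2) + 32.8*0.0 + 58.2*0.0 = -129.6 + 0.0 + 0.0 = -129.6


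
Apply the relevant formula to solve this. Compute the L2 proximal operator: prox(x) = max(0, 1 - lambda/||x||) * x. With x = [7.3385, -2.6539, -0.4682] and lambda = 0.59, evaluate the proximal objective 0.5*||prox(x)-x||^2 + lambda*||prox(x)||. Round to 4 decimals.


Step 1: Compute ||x||.
||x|| = 7.8177
Step 2: Compute scaling factor.
scale = max(0, 1 - 0.59/7.8177) = 0.9245
Step 3: prox(x) = [6.7847, -2.4536, -0.4329]
||prox(x)|| = 7.2277
Step 4: Proximal objective.
0.5*||prox-x||^2 = 0.1741
lambda*||prox|| = 4.2643
Total = 4.4384


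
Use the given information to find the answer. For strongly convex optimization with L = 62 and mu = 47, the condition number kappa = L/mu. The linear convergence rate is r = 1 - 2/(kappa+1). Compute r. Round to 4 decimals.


Step 1: Compute the condition number.
kappa = L/mu = 62/47 = 1.3191
Step 2: Compute the convergence rate.
r = 1 - 2/(kappa + 1) = 1 - 2*mu/(L + mu) = (L - mu)/(L + mu) = 15/109 = 0.1376


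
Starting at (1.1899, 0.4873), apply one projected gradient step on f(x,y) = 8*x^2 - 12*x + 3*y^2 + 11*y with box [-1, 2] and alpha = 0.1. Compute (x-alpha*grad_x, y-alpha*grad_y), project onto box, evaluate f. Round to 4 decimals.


Step 1: Compute gradient at (1.1899, 0.4873).
grad_x = 2*8*1.1899 - 12 = 7.0384
grad_y = 2*3*0.4873 + 11 = 13.9238
Step 2: Gradient step.
x_raw = 1.1899 - 0.1*7.0384 = 0.4861
y_raw = 0.4873 - 0.1*13.9238 = -0.9051
Step 3: Project onto [-1, 2].
x_proj = clip(0.4861) = 0.4861
y_proj = clip(-0.9051) = -0.9051
Step 4: Evaluate f.
f(0.4861, -0.9051) = -11.4411


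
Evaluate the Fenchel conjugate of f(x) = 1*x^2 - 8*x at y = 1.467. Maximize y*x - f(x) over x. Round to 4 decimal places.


f*(y) = sup_x {y*x - a*x^2 - b*x} = sup_x {(y-b)*x - a*x^2}
FOC: (y - b) - 2a*x = 0 => x* = (y - b)/(2a)
x* = (1.467 + 8)/(2*1) = 4.7335
f*(1.467) = (y-b)^2/(4a) = (1.467 + 8)^2/(4*1)
= 89.6241/4 = 22.406


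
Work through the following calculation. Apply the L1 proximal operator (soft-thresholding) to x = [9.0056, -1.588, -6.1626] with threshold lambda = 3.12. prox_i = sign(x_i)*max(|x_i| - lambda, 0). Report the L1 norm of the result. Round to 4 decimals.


Soft-thresholding with lambda = 3.12:
prox(9.0056) = sign(9.0056)*max(|9.0056| - 3.12, 0) = 5.8856
prox(-1.588) = sign(-1.588)*max(|-1.588| - 3.12, 0) = 0.0
prox(-6.1626) = sign(-6.1626)*max(|-6.1626| - 3.12, 0) = -3.0426
prox(x) = [5.8856, 0.0, -3.0426]
||prox(x)||_1 = 5.8856 + 0.0 + 3.0426 = 8.9282


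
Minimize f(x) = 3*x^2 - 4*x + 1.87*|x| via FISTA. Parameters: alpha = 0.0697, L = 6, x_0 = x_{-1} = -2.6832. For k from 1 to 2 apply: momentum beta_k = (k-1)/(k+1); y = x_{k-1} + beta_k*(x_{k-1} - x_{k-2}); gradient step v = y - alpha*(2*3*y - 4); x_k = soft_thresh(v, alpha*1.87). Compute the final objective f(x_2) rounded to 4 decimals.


FISTA on f(x) = 3*x^2 - 4*x + 1.87*|x|
L = 6, alpha = 0.0697
Iteration 1: beta = 0.0, y = -2.6832 + 0.0*(-2.6832 + 2.6832) = -2.6832
  grad(y) = -20.0992, v = y - alpha*grad = -1.2823
  prox(v) = soft_thresh(-1.2823, 0.1303) = -1.1519
Iteration 2: beta = 0.3333, y = -1.1519 + 0.3333*(-1.1519 + 2.6832) = -0.6415
  grad(y) = -7.8492, v = y - alpha*grad = -0.0944
  prox(v) = soft_thresh(-0.0944, 0.1303) = 0.0
f(x_2) = 3*0.0^2 - 4*0.0 + 1.87*|0.0| = 0.0


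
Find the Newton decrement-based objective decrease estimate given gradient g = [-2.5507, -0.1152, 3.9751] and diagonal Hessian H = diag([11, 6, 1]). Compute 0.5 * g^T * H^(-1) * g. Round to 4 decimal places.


Step 1: H is diagonal, so H^(-1) * g = [-0.2319, -0.0192, 3.9751].
Step 2: g^T H^(-1) g = sum_i g_i^2 / H_ii
  = (-2.5507)^2/11 + (-0.1152)^2/6 + (3.9751)^2/1
  = 0.5915 + 0.0022 + 15.8014 = 16.3951
Step 3: Objective decrease = 0.5 * g^T H^(-1) g = 8.1975


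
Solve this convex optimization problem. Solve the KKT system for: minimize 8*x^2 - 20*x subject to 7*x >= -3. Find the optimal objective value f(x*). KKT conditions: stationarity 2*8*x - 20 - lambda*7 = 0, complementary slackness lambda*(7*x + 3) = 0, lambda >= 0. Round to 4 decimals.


Step 1: Try lambda = 0 (constraint inactive).
Stationarity: 2*8*x - 20 = 0
x* = 20/(2*8) = 1.25
Check constraint: 7*1.25 = 8.75 >= -3 -- satisfied.
Step 2: Compute optimal value.
f(x*) = 8*1.25^2 - 20*1.25 = -12.5


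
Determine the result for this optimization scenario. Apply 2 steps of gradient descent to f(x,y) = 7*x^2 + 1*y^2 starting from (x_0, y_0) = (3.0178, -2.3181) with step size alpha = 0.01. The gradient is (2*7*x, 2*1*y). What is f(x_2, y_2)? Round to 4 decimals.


Gradient descent on f(x,y) = 7*x^2 + 1*y^2.
Starting point: (3.0178, -2.3181), alpha = 0.01
Step 1: grad_x = 2*7*3.0178 = 42.2492, grad_y = 2*1*-2.3181 = -4.6362
  x_1 = 3.0178 - 0.01*42.2492 = 2.5953
  y_1 = -2.3181 - 0.01*-4.6362 = -2.2717
Step 2: grad_x = 2*7*2.5953 = 36.3343, grad_y = 2*1*-2.2717 = -4.5435
  x_2 = 2.5953 - 0.01*36.3343 = 2.232
  y_2 = -2.2717 - 0.01*-4.5435 = -2.2263
f(2.232, -2.2263) = 7*2.232^2 + 1*(-2.2263)^2 = 39.8281


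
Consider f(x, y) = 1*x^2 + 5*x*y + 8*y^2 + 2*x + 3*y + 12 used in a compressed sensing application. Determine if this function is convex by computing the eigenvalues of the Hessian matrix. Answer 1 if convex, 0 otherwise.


The Hessian of f(x,y) = 1*x^2 + 5*x*y + 8*y^2 + 2*x + 3*y + 12 is:
H = [[2, 5], [5, 16]]
Trace = 2 + 16 = 18
Determinant = 2*16 - (5)^2 = 7
Discriminant = (18)^2 - 4*7 = 296.0
Eigenvalues: lambda_1 = 0.3977, lambda_2 = 17.6023
The function is convex.

1


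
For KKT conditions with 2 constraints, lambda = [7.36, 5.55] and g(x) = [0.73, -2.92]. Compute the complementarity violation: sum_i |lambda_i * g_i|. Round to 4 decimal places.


KKT complementary slackness check:
lambda_1 * g_1 = 7.36 * 0.73 = 5.3728
lambda_2 * g_2 = 5.55 * -2.92 = -16.206
Total violation = 5.3728 + 16.206 = 21.5788


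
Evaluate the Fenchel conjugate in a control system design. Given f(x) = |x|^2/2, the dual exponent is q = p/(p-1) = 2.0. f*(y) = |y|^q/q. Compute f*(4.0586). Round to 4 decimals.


The conjugate exponent q satisfies 1/p + 1/q = 1.
p = 2, so q = 2/(2 - 1) = 2.0
|y|^q = 4.0586^2.0 = 16.4722
f*(4.0586) = 16.4722 / 2.0 = 8.2361


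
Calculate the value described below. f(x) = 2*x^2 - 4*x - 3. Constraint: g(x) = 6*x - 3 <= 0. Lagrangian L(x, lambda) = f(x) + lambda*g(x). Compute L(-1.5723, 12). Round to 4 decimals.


Step 1: Evaluate f(x).
f(-1.5723) = 2*(-1.5723)^2 - 4*(-1.5723) - 3 = 8.2335
Step 2: Evaluate g(x).
g(-1.5723) = 6*-1.5723 - 3 = -12.4338
Step 3: Compute Lagrangian.
L = 8.2335 + 12*-12.4338 = -140.9721


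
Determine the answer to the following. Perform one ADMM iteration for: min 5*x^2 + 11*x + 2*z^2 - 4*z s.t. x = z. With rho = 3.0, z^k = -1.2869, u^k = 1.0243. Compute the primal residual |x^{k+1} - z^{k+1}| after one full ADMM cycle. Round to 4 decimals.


ADMM iteration with rho = 3.0, z^k = -1.2869, u^k = 1.0243
Step 1: x-update.
Minimize 5*x^2 + 11*x + (3.0/2)*(x + 1.2869 + 1.0243)^2
FOC: (2*5 + 3.0)*x = -11 + 3.0*(-1.2869 - 1.0243)
x^{k+1} = -1.3795
Step 2: z-update.
Minimize 2*z^2 - 4*z + (3.0/2)*(-1.3795 - z + 1.0243)^2
FOC: (2*2 + 3.0)*z = 4 + 3.0*(-1.3795 + 1.0243)
z^{k+1} = 0.4192
Step 3: u-update.
u^{k+1} = 1.0243 - 1.3795 - 0.4192 = -0.7744
Step 4: Primal residual = |-1.3795 - 0.4192| = 1.7987


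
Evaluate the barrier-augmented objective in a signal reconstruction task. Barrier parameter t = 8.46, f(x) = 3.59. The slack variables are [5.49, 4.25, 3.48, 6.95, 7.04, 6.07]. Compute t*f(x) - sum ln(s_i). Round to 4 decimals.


Step 1: Compute log-barrier.
ln values: [1.7029, 1.4469, 1.247, 1.9387, 1.9516, 1.8034]
phi = -(1.7029 + 1.4469 + 1.247 + 1.9387 + 1.9516 + 1.8034) = -10.0906
Step 2: Compute augmented objective.
t*f(x) = 8.46*3.59 = 30.3714
Total = 30.3714 - 10.0906 = 20.2808


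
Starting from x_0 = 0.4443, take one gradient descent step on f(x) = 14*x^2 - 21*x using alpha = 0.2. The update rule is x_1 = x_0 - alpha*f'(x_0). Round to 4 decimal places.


We compute the gradient at x_0 and apply the update.
f'(x) = 28*x - 21
f'(0.4443) = 28*0.4443 - 21 = -8.5596
x_1 = 0.4443 - 0.2*-8.5596 = 2.1562


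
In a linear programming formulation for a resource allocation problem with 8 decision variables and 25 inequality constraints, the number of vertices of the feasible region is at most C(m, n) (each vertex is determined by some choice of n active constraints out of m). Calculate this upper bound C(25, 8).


Each vertex corresponds to some choice of n active constraints out of m, so the number of vertices is at most C(m, n) = m! / (n!(m-n)!).
m = 25, n = 8
Numerator: 25 * 24 * 23 * 22 * 21 * 20 * 19 * 18
Denominator: 8! = 40320
C(25, 8) = 1081575


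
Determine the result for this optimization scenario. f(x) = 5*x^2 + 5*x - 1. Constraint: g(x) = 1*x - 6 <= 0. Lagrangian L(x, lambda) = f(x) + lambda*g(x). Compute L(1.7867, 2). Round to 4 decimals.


Step 1: Evaluate f(x).
f(1.7867) = 5*1.7867^2 + 5*1.7867 - 1 = 23.895
Step 2: Evaluate g(x).
g(1.7867) = 1*1.7867 - 6 = -4.2133
Step 3: Compute Lagrangian.
L = 23.895 + 2*-4.2133 = 15.4684


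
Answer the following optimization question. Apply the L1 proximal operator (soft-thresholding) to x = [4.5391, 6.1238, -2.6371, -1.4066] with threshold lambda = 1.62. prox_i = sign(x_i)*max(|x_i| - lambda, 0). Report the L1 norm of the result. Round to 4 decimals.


Soft-thresholding with lambda = 1.62:
prox(4.5391) = sign(4.5391)*max(|4.5391| - 1.62, 0) = 2.9191
prox(6.1238) = sign(6.1238)*max(|6.1238| - 1.62, 0) = 4.5038
prox(-2.6371) = sign(-2.6371)*max(|-2.6371| - 1.62, 0) = -1.0171
prox(-1.4066) = sign(-1.4066)*max(|-1.4066| - 1.62, 0) = 0.0
prox(x) = [2.9191, 4.5038, -1.0171, 0.0]
||prox(x)||_1 = 2.9191 + 4.5038 + 1.0171 + 0.0 = 8.44


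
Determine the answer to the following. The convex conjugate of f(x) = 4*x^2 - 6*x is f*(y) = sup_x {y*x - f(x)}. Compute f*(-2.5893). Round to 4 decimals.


f*(y) = sup_x {y*x - a*x^2 - b*x} = sup_x {(y-b)*x - a*x^2}
FOC: (y - b) - 2a*x = 0 => x* = (y - b)/(2a)
x* = (-2.5893 + 6)/(2*4) = 0.4263
f*(-2.5893) = (y-b)^2/(4a) = (-2.5893 + 6)^2/(4*4)
= 11.6329/16 = 0.7271


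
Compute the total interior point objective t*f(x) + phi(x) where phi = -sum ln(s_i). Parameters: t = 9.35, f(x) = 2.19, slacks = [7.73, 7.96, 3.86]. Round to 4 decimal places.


Step 1: Compute log-barrier.
ln values: [2.0451, 2.0744, 1.3507]
phi = -(2.0451 + 2.0744 + 1.3507) = -5.4702
Step 2: Compute augmented objective.
t*f(x) = 9.35*2.19 = 20.4765
Total = 20.4765 - 5.4702 = 15.0063


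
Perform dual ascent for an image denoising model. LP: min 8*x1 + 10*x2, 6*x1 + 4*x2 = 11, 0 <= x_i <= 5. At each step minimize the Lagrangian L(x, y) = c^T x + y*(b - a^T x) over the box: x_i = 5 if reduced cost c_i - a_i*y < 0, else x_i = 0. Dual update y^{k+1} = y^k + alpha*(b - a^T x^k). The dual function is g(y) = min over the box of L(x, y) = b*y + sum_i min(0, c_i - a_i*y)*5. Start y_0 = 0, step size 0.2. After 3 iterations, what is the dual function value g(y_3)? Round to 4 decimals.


Dual ascent for LP: min 8*x1 + 10*x2, 6*x1 + 4*x2 = 11, 0 <= x_i <= 5
Step 1: y^k = 0.0, reduced costs: (8.0, 10.0)
  x^k = (0.0, 0.0), subgradient = b - a^T x = 11.0
  y^{k+1} = 0.0 + 0.2*11.0 = 2.2
Step 2: y^k = 2.2, reduced costs: (-5.2, 1.2)
  x^k = (5.0, 0.0), subgradient = b - a^T x = -19.0
  y^{k+1} = 2.2 + 0.2*-19.0 = -1.6
Step 3: y^k = -1.6, reduced costs: (17.6, 16.4)
  x^k = (0.0, 0.0), subgradient = b - a^T x = 11.0
  y^{k+1} = -1.6 + 0.2*11.0 = 0.6
Dual objective at y_3 = 0.6: reduced costs (4.4, 7.6), box minimizer x = (0.0, 0.0)
g(y_3) = b*y + (c1 - a1*y)*x1 + (c2 - a2*y)*x2 = 11*0.6 + 4.4*0.0 + 7.6*0.0 = 6.6 + 0.0 + 0.0 = 6.6


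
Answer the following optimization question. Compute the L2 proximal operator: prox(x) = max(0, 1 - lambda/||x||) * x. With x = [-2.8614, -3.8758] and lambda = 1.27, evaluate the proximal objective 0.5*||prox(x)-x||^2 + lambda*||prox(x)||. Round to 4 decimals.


Step 1: Compute ||x||.
||x|| = 4.8176
Step 2: Compute scaling factor.
scale = max(0, 1 - 1.27/4.8176) = 0.7364
Step 3: prox(x) = [-2.1071, -2.8541]
||prox(x)|| = 3.5476
Step 4: Proximal objective.
0.5*||prox-x||^2 = 0.8065
lambda*||prox|| = 4.5055
Total = 5.3119


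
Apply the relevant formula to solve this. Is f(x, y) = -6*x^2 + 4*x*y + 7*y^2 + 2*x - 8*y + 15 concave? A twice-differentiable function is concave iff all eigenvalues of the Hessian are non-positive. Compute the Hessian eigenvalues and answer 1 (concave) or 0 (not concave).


The Hessian of f(x,y) = -6*x^2 + 4*x*y + 7*y^2 + 2*x - 8*y + 15 is:
H = [[-12, 4], [4, 14]]
Trace = -12 + 14 = 2
Determinant = -12*14 - (4)^2 = -184
Discriminant = (2)^2 - 4*-184 = 740.0
Eigenvalues: lambda_1 = -12.6015, lambda_2 = 14.6015
The function is not concave.

0


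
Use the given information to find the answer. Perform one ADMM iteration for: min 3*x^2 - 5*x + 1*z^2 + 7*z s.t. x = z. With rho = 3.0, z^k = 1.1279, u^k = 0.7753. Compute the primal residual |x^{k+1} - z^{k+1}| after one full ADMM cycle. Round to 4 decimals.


ADMM iteration with rho = 3.0, z^k = 1.1279, u^k = 0.7753
Step 1: x-update.
Minimize 3*x^2 - 5*x + (3.0/2)*(x - 1.1279 + 0.7753)^2
FOC: (2*3 + 3.0)*x = 5 + 3.0*(1.1279 - 0.7753)
x^{k+1} = 0.6731
Step 2: z-update.
Minimize 1*z^2 + 7*z + (3.0/2)*(0.6731 - z + 0.7753)^2
FOC: (2*1 + 3.0)*z = -7 + 3.0*(0.6731 + 0.7753)
z^{k+1} = -0.531
Step 3: u-update.
u^{k+1} = 0.7753 + 0.6731 + 0.531 = 1.9794
Step 4: Primal residual = |0.6731 + 0.531| = 1.2041


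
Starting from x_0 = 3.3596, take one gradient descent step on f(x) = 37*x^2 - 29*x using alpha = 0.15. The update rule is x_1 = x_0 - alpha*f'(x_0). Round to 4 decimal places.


We compute the gradient at x_0 and apply the update.
f'(x) = 74*x - 29
f'(3.3596) = 74*3.3596 - 29 = 219.6104
x_1 = 3.3596 - 0.15*219.6104 = -29.582


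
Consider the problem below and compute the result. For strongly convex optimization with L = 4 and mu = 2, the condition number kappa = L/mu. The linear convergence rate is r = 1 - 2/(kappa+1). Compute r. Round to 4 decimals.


Step 1: Compute the condition number.
kappa = L/mu = 4/2 = 2.0
Step 2: Compute the convergence rate.
r = 1 - 2/(kappa + 1) = 1 - 2*mu/(L + mu) = (L - mu)/(L + mu) = 2/6 = 0.3333


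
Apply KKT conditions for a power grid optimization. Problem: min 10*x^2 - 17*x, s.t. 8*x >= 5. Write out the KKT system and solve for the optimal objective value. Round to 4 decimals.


Step 1: Try lambda = 0 (constraint inactive).
Stationarity: 2*10*x - 17 = 0
x* = 17/(2*10) = 0.85
Check constraint: 8*0.85 = 6.8 >= 5 -- satisfied.
Step 2: Compute optimal value.
f(x*) = 10*0.85^2 - 17*0.85 = -7.225


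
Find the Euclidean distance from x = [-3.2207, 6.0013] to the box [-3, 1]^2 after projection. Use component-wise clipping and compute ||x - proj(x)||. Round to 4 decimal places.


Project each component onto [-3, 1].
clip(-3.2207) = -3.0, clip(6.0013) = 1.0
Projection = [-3.0, 1.0]
Squared diffs: [0.0487, 25.013]
Distance = sqrt(25.0617) = 5.0062


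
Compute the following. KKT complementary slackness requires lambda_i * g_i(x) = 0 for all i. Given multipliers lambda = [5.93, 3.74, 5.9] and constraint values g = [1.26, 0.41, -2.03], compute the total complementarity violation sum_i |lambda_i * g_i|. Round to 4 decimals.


KKT complementary slackness check:
lambda_1 * g_1 = 5.93 * 1.26 = 7.4718
lambda_2 * g_2 = 3.74 * 0.41 = 1.5334
lambda_3 * g_3 = 5.9 * -2.03 = -11.977
Total violation = 7.4718 + 1.5334 + 11.977 = 20.9822


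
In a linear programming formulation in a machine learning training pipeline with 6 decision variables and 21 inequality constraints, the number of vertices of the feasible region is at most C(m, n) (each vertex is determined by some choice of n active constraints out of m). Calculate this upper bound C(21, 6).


Each vertex corresponds to some choice of n active constraints out of m, so the number of vertices is at most C(m, n) = m! / (n!(m-n)!).
m = 21, n = 6
Numerator: 21 * 20 * 19 * 18 * 17 * 16
Denominator: 6! = 720
C(21, 6) = 54264


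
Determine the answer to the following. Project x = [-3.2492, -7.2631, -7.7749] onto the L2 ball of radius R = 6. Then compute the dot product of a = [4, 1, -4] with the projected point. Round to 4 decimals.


Step 1: Compute ||x|| (intermediates to 6 decimals).
||x|| = sqrt((-3.2492)^2 + (-7.2631)^2 + (-7.7749)^2) = 11.124702
Step 2: Project.
Since ||x|| > R, scale = R/||x|| = 6/11.124702 = 0.53934, proj(x) = scale * x
proj(x) = [-1.752424, -3.91728, -4.193315]
Step 3: Dot product.
a^T * proj(x) = 4*(-1.752424) + 1*(-3.91728) - 4*(-4.193315) = 5.8463


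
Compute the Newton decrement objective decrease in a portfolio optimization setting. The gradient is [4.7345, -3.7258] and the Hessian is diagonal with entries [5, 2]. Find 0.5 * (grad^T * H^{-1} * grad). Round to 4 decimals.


Step 1: H is diagonal, so H^(-1) * g = [0.9469, -1.8629].
Step 2: g^T H^(-1) g = sum_i g_i^2 / H_ii
  = (4.7345)^2/5 + (-3.7258)^2/2
  = 4.4831 + 6.9408 = 11.4239
Step 3: Objective decrease = 0.5 * g^T H^(-1) g = 5.7119


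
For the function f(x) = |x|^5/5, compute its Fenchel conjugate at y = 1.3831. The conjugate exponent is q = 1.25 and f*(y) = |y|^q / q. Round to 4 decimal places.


The conjugate exponent q satisfies 1/p + 1/q = 1.
p = 5, so q = 5/(5 - 1) = 1.25
|y|^q = 1.3831^1.25 = 1.4999
f*(1.3831) = 1.4999 / 1.25 = 1.1999


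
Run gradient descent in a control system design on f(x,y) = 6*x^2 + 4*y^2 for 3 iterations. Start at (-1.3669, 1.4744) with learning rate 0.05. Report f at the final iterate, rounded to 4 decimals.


Gradient descent on f(x,y) = 6*x^2 + 4*y^2.
Starting point: (-1.3669, 1.4744), alpha = 0.05
Step 1: grad_x = 2*6*-1.3669 = -16.4028, grad_y = 2*4*1.4744 = 11.7952
  x_1 = -1.3669 - 0.05*-16.4028 = -0.5468
  y_1 = 1.4744 - 0.05*11.7952 = 0.8846
Step 2: grad_x = 2*6*-0.5468 = -6.5611, grad_y = 2*4*0.8846 = 7.0771
  x_2 = -0.5468 - 0.05*-6.5611 = -0.2187
  y_2 = 0.8846 - 0.05*7.0771 = 0.5308
Step 3: grad_x = 2*6*-0.2187 = -2.6244, grad_y = 2*4*0.5308 = 4.2463
  x_3 = -0.2187 - 0.05*-2.6244 = -0.0875
  y_3 = 0.5308 - 0.05*4.2463 = 0.3185
f(-0.0875, 0.3185) = 6*(-0.0875)^2 + 4*0.3185^2 = 0.4516


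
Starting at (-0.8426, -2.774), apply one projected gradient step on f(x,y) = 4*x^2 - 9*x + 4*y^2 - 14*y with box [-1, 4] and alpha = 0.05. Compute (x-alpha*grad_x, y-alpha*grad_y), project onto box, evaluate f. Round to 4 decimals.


Step 1: Compute gradient at (-0.8426, -2.774).
grad_x = 2*4*-0.8426 - 9 = -15.7408
grad_y = 2*4*-2.774 - 14 = -36.192
Step 2: Gradient step.
x_raw = -0.8426 - 0.05*-15.7408 = -0.0556
y_raw = -2.774 - 0.05*-36.192 = -0.9644
Step 3: Project onto [-1, 4].
x_proj = clip(-0.0556) = -0.0556
y_proj = clip(-0.9644) = -0.9644
Step 4: Evaluate f.
f(-0.0556, -0.9644) = 17.7343


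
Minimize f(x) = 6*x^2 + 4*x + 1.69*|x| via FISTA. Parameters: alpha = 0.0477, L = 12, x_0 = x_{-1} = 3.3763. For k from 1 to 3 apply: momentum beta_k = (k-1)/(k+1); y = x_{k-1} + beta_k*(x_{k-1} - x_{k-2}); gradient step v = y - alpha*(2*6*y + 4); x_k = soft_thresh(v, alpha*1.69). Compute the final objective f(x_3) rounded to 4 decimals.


FISTA on f(x) = 6*x^2 + 4*x + 1.69*|x|
L = 12, alpha = 0.0477
Iteration 1: beta = 0.0, y = 3.3763 + 0.0*(3.3763 - 3.3763) = 3.3763
  grad(y) = 44.5156, v = y - alpha*grad = 1.2529
  prox(v) = soft_thresh(1.2529, 0.0806) = 1.1723
Iteration 2: beta = 0.3333, y = 1.1723 + 0.3333*(1.1723 - 3.3763) = 0.4376
  grad(y) = 9.2515, v = y - alpha*grad = -0.0037
  prox(v) = soft_thresh(-0.0037, 0.0806) = 0.0
Iteration 3: beta = 0.5, y = 0.0 + 0.5*(0.0 - 1.1723) = -0.5861
  grad(y) = -3.0338, v = y - alpha*grad = -0.4414
  prox(v) = soft_thresh(-0.4414, 0.0806) = -0.3608
f(x_3) = 6*(-0.3608)^2 + 4*(-0.3608) + 1.69*|-0.3608| = -0.0523


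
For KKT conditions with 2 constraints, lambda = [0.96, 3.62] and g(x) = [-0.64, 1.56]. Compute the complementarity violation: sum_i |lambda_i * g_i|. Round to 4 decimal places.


KKT complementary slackness check:
lambda_1 * g_1 = 0.96 * -0.64 = -0.6144
lambda_2 * g_2 = 3.62 * 1.56 = 5.6472
Total violation = 0.6144 + 5.6472 = 6.2616


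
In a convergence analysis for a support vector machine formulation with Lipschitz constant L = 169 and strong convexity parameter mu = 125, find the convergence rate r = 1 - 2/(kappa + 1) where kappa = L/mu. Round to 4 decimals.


Step 1: Compute the condition number.
kappa = L/mu = 169/125 = 1.352
Step 2: Compute the convergence rate.
r = 1 - 2/(kappa + 1) = 1 - 2*mu/(L + mu) = (L - mu)/(L + mu) = 44/294 = 0.1497


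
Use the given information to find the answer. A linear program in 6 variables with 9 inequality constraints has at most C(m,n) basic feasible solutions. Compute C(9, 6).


Each vertex corresponds to some choice of n active constraints out of m, so the number of vertices is at most C(m, n) = m! / (n!(m-n)!).
m = 9, n = 6
Numerator: 9 * 8 * 7 * 6 * 5 * 4
Denominator: 6! = 720
C(9, 6) = 84


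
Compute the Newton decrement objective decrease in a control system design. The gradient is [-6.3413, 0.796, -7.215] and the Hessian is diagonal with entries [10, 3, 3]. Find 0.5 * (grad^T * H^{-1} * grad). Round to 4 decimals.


Step 1: H is diagonal, so H^(-1) * g = [-0.6341, 0.2653, -2.405].
Step 2: g^T H^(-1) g = sum_i g_i^2 / H_ii
  = (-6.3413)^2/10 + (0.796)^2/3 + (-7.215)^2/3
  = 4.0212 + 0.2112 + 17.3521 = 21.5845
Step 3: Objective decrease = 0.5 * g^T H^(-1) g = 10.7922


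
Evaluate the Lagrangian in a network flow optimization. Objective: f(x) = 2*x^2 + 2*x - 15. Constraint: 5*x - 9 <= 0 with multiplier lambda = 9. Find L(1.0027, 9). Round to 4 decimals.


Step 1: Evaluate f(x).
f(1.0027) = 2*1.0027^2 + 2*1.0027 - 15 = -10.9838
Step 2: Evaluate g(x).
g(1.0027) = 5*1.0027 - 9 = -3.9865
Step 3: Compute Lagrangian.
L = -10.9838 + 9*-3.9865 = -46.8623


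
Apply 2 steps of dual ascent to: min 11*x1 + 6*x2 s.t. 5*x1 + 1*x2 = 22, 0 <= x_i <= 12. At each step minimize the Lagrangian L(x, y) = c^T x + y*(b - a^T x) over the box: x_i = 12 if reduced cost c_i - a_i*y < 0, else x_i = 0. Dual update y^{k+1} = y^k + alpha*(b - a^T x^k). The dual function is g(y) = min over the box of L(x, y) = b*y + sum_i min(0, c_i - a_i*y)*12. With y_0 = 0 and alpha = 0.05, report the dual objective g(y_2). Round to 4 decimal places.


Dual ascent for LP: min 11*x1 + 6*x2, 5*x1 + 1*x2 = 22, 0 <= x_i <= 12
Step 1: y^k = 0.0, reduced costs: (11.0, 6.0)
  x^k = (0.0, 0.0), subgradient = b - a^T x = 22.0
  y^{k+1} = 0.0 + 0.05*22.0 = 1.1
Step 2: y^k = 1.1, reduced costs: (5.5, 4.9)
  x^k = (0.0, 0.0), subgradient = b - a^T x = 22.0
  y^{k+1} = 1.1 + 0.05*22.0 = 2.2
Dual objective at y_2 = 2.2: reduced costs (0.0, 3.8), box minimizer x = (0.0, 0.0)
g(y_2) = b*y + (c1 - a1*y)*x1 + (c2 - a2*y)*x2 = 22*2.2 + 0.0*0.0 + 3.8*0.0 = 48.4 + 0.0 + 0.0 = 48.4


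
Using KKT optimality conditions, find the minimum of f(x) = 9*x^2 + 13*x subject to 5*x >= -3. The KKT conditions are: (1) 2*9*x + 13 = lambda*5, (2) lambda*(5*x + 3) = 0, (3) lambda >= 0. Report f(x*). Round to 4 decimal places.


Step 1: Try lambda = 0 (constraint inactive).
x_unc = -13/(2*9) = -0.7222
Check: 5*-0.7222 = -3.611 < -3 -- violated!
Step 2: Constraint must be active: 5*x = -3
x* = -3/5 = -0.6
lambda = (2*9*(-0.6) + 13)/5 = 0.44
Step 3: Compute optimal value.
f(x*) = 9*(-0.6)^2 + 13*(-0.6) = -4.56


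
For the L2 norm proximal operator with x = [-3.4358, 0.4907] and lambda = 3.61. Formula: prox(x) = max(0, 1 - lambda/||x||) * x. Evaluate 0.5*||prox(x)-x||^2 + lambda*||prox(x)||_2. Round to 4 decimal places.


Step 1: Compute ||x||.
||x|| = 3.4707
Step 2: Compute scaling factor.
scale = max(0, 1 - 3.61/3.4707) = 0.0
Step 3: prox(x) = [-0.0, 0.0]
||prox(x)|| = 0.0
Step 4: Proximal objective.
0.5*||prox-x||^2 = 6.0228
lambda*||prox|| = 0.0
Total = 6.0228


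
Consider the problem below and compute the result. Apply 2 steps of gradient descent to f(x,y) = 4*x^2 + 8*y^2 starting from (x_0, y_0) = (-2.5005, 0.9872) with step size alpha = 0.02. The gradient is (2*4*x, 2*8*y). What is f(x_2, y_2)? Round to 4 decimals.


Gradient descent on f(x,y) = 4*x^2 + 8*y^2.
Starting point: (-2.5005, 0.9872), alpha = 0.02
Step 1: grad_x = 2*4*-2.5005 = -20.004, grad_y = 2*8*0.9872 = 15.7952
  x_1 = -2.5005 - 0.02*-20.004 = -2.1004
  y_1 = 0.9872 - 0.02*15.7952 = 0.6713
Step 2: grad_x = 2*4*-2.1004 = -16.8034, grad_y = 2*8*0.6713 = 10.7407
  x_2 = -2.1004 - 0.02*-16.8034 = -1.7644
  y_2 = 0.6713 - 0.02*10.7407 = 0.4565
f(-1.7644, 0.4565) = 4*(-1.7644)^2 + 8*0.4565^2 = 14.1188


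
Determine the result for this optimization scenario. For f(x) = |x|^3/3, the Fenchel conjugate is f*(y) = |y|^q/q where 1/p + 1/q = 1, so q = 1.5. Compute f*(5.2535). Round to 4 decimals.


The conjugate exponent q satisfies 1/p + 1/q = 1.
p = 3, so q = 3/(3 - 1) = 1.5
|y|^q = 5.2535^1.5 = 12.0413
f*(5.2535) = 12.0413 / 1.5 = 8.0275


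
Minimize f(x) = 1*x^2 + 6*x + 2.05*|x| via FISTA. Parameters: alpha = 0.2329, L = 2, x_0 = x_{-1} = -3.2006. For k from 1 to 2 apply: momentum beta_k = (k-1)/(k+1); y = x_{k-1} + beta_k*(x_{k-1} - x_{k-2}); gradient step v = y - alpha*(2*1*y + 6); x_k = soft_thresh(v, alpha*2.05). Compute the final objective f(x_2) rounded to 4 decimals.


FISTA on f(x) = 1*x^2 + 6*x + 2.05*|x|
L = 2, alpha = 0.2329
Iteration 1: beta = 0.0, y = -3.2006 + 0.0*(-3.2006 + 3.2006) = -3.2006
  grad(y) = -0.4012, v = y - alpha*grad = -3.1072
  prox(v) = soft_thresh(-3.1072, 0.4774) = -2.6297
Iteration 2: beta = 0.3333, y = -2.6297 + 0.3333*(-2.6297 + 3.2006) = -2.4394
  grad(y) = 1.1212, v = y - alpha*grad = -2.7005
  prox(v) = soft_thresh(-2.7005, 0.4774) = -2.2231
f(x_2) = 1*(-2.2231)^2 + 6*(-2.2231) + 2.05*|-2.2231| = -3.8391


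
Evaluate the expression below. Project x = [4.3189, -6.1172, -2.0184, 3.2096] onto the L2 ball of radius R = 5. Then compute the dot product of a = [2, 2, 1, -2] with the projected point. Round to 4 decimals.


Step 1: Compute ||x|| (intermediates to 6 decimals).
||x|| = sqrt(4.3189^2 + (-6.1172)^2 + (-2.0184)^2 + 3.2096^2) = 8.393361
Step 2: Project.
Since ||x|| > R, scale = R/||x|| = 5/8.393361 = 0.595709, proj(x) = scale * x
proj(x) = [2.572808, -3.644071, -1.202379, 1.911988]
Step 3: Dot product.
a^T * proj(x) = 2*2.572808 + 2*(-3.644071) + 1*(-1.202379) - 2*1.911988 = -7.1689


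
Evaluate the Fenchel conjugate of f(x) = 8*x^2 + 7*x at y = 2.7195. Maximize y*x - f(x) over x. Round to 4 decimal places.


f*(y) = sup_x {y*x - a*x^2 - b*x} = sup_x {(y-b)*x - a*x^2}
FOC: (y - b) - 2a*x = 0 => x* = (y - b)/(2a)
x* = (2.7195 - 7)/(2*8) = -0.2675
f*(2.7195) = (y-b)^2/(4a) = (2.7195 - 7)^2/(4*8)
= 18.3227/32 = 0.5726


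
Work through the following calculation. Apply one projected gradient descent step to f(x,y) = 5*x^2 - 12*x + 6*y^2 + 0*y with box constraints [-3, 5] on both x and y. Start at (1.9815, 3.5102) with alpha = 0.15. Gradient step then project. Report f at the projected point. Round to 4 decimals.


Step 1: Compute gradient at (1.9815, 3.5102).
grad_x = 2*5*1.9815 - 12 = 7.815
grad_y = 2*6*3.5102 + 0 = 42.1224
Step 2: Gradient step.
x_raw = 1.9815 - 0.15*7.815 = 0.8093
y_raw = 3.5102 - 0.15*42.1224 = -2.8082
Step 3: Project onto [-3, 5].
x_proj = clip(0.8093) = 0.8093
y_proj = clip(-2.8082) = -2.8082
Step 4: Evaluate f.
f(0.8093, -2.8082) = 40.878


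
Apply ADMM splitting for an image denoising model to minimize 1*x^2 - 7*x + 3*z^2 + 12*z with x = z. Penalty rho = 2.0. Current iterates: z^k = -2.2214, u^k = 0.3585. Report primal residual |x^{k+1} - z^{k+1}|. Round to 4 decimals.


ADMM iteration with rho = 2.0, z^k = -2.2214, u^k = 0.3585
Step 1: x-update.
Minimize 1*x^2 - 7*x + (2.0/2)*(x + 2.2214 + 0.3585)^2
FOC: (2*1 + 2.0)*x = 7 + 2.0*(-2.2214 - 0.3585)
x^{k+1} = 0.4601
Step 2: z-update.
Minimize 3*z^2 + 12*z + (2.0/2)*(0.4601 - z + 0.3585)^2
FOC: (2*3 + 2.0)*z = -12 + 2.0*(0.4601 + 0.3585)
z^{k+1} = -1.2954
Step 3: u-update.
u^{k+1} = 0.3585 + 0.4601 + 1.2954 = 2.1139
Step 4: Primal residual = |0.4601 + 1.2954| = 1.7554


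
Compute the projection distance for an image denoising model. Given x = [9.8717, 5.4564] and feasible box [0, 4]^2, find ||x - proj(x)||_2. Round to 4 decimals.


Project each component onto [0, 4].
clip(9.8717) = 4.0, clip(5.4564) = 4.0
Projection = [4.0, 4.0]
Squared diffs: [34.4769, 2.1211]
Distance = sqrt(36.598) = 6.0496


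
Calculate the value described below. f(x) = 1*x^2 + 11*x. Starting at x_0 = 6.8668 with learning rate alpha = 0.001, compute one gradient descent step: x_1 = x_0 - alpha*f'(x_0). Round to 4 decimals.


We compute the gradient at x_0 and apply the update.
f'(x) = 2*x + 11
f'(6.8668) = 2*6.8668 + 11 = 24.7336
x_1 = 6.8668 - 0.001*24.7336 = 6.8421


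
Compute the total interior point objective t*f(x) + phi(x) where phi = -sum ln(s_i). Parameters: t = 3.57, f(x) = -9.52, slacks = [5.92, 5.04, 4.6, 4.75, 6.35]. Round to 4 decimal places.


Step 1: Compute log-barrier.
ln values: [1.7783, 1.6174, 1.5261, 1.5581, 1.8485]
phi = -(1.7783 + 1.6174 + 1.5261 + 1.5581 + 1.8485) = -8.3284
Step 2: Compute augmented objective.
t*f(x) = 3.57*-9.52 = -33.9864
Total = -33.9864 - 8.3284 = -42.3148


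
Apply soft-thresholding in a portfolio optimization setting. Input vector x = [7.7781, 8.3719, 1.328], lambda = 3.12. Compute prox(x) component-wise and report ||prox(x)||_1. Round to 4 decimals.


Soft-thresholding with lambda = 3.12:
prox(7.7781) = sign(7.7781)*max(|7.7781| - 3.12, 0) = 4.6581
prox(8.3719) = sign(8.3719)*max(|8.3719| - 3.12, 0) = 5.2519
prox(1.328) = sign(1.328)*max(|1.328| - 3.12, 0) = 0.0
prox(x) = [4.6581, 5.2519, 0.0]
||prox(x)||_1 = 4.6581 + 5.2519 + 0.0 = 9.91


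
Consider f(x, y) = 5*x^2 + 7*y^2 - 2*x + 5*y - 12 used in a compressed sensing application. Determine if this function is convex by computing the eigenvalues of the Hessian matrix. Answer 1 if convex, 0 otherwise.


The Hessian of f(x,y) = 5*x^2 + 7*y^2 - 2*x + 5*y - 12 is:
H = [[10, 0], [0, 14]]
Trace = 10 + 14 = 24
Determinant = 10*14 - (0)^2 = 140
Discriminant = (24)^2 - 4*140 = 16.0
Eigenvalues: lambda_1 = 10.0, lambda_2 = 14.0
The function is convex.

1


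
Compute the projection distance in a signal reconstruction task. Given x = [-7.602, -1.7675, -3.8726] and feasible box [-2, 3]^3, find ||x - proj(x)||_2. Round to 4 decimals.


Project each component onto [-2, 3].
clip(-7.602) = -2.0, clip(-1.7675) = -1.7675, clip(-3.8726) = -2.0
Projection = [-2.0, -1.7675, -2.0]
Squared diffs: [31.3824, 0.0, 3.5066]
Distance = sqrt(34.889) = 5.9067


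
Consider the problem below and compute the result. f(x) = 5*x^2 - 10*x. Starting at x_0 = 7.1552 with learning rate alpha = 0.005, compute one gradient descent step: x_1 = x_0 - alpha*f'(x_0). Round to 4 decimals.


We compute the gradient at x_0 and apply the update.
f'(x) = 10*x - 10
f'(7.1552) = 10*7.1552 - 10 = 61.552
x_1 = 7.1552 - 0.005*61.552 = 6.8474


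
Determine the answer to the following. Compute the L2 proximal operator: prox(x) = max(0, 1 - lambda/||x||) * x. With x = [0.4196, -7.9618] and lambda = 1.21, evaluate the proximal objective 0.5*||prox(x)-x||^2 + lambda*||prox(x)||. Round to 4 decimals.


Step 1: Compute ||x||.
||x|| = 7.9728
Step 2: Compute scaling factor.
scale = max(0, 1 - 1.21/7.9728) = 0.8482
Step 3: prox(x) = [0.3559, -6.7535]
||prox(x)|| = 6.7628
Step 4: Proximal objective.
0.5*||prox-x||^2 = 0.7321
lambda*||prox|| = 8.183
Total = 8.9151


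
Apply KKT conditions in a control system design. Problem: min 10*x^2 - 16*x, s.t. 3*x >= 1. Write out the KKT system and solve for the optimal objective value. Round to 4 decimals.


Step 1: Try lambda = 0 (constraint inactive).
Stationarity: 2*10*x - 16 = 0
x* = 16/(2*10) = 0.8
Check constraint: 3*0.8 = 2.4 >= 1 -- satisfied.
Step 2: Compute optimal value.
f(x*) = 10*0.8^2 - 16*0.8 = -6.4


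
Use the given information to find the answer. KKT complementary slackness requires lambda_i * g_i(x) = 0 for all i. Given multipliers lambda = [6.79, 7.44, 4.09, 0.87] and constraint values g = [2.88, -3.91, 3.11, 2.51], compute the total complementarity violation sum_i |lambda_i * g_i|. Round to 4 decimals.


KKT complementary slackness check:
lambda_1 * g_1 = 6.79 * 2.88 = 19.5552
lambda_2 * g_2 = 7.44 * -3.91 = -29.0904
lambda_3 * g_3 = 4.09 * 3.11 = 12.7199
lambda_4 * g_4 = 0.87 * 2.51 = 2.1837
Total violation = 19.5552 + 29.0904 + 12.7199 + 2.1837 = 63.5492


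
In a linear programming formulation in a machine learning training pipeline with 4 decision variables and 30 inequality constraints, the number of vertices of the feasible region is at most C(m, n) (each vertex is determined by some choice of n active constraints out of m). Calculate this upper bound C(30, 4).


Each vertex corresponds to some choice of n active constraints out of m, so the number of vertices is at most C(m, n) = m! / (n!(m-n)!).
m = 30, n = 4
Numerator: 30 * 29 * 28 * 27
Denominator: 4! = 24
C(30, 4) = 27405


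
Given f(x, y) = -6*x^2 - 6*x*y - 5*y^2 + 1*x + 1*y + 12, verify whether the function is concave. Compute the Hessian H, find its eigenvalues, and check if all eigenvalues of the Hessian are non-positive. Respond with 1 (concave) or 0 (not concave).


The Hessian of f(x,y) = -6*x^2 - 6*x*y - 5*y^2 + 1*x + 1*y + 12 is:
H = [[-12, -6], [-6, -10]]
Trace = -12 - 10 = -22
Determinant = -12*-10 - (-6)^2 = 84
Discriminant = (-22)^2 - 4*84 = 148.0
Eigenvalues: lambda_1 = -17.0828, lambda_2 = -4.9172
The function is concave.

1


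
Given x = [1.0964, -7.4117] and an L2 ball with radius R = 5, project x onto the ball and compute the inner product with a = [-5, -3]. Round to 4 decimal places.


Step 1: Compute ||x|| (intermediates to 6 decimals).
||x|| = sqrt(1.0964^2 + (-7.4117)^2) = 7.492355
Step 2: Project.
Since ||x|| > R, scale = R/||x|| = 5/7.492355 = 0.667347, proj(x) = scale * x
proj(x) = [0.731679, -4.946176]
Step 3: Dot product.
a^T * proj(x) = -5*0.731679 - 3*(-4.946176) = 11.1801


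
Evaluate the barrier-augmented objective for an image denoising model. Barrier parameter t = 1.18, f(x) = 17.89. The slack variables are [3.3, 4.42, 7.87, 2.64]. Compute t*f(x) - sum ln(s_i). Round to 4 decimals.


Step 1: Compute log-barrier.
ln values: [1.1939, 1.4861, 2.0631, 0.9708]
phi = -(1.1939 + 1.4861 + 2.0631 + 0.9708) = -5.7139
Step 2: Compute augmented objective.
t*f(x) = 1.18*17.89 = 21.1102
Total = 21.1102 - 5.7139 = 15.3963


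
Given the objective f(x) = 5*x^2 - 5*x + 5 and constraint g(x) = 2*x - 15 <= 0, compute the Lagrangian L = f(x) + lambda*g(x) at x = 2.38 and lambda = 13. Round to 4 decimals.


Step 1: Evaluate f(x).
f(2.38) = 5*2.38^2 - 5*2.38 + 5 = 21.422
Step 2: Evaluate g(x).
g(2.38) = 2*2.38 - 15 = -10.24
Step 3: Compute Lagrangian.
L = 21.422 + 13*-10.24 = -111.698


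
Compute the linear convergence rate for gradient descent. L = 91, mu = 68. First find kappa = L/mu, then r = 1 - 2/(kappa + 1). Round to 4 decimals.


Step 1: Compute the condition number.
kappa = L/mu = 91/68 = 1.3382
Step 2: Compute the convergence rate.
r = 1 - 2/(kappa + 1) = 1 - 2*mu/(L + mu) = (L - mu)/(L + mu) = 23/159 = 0.1447
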